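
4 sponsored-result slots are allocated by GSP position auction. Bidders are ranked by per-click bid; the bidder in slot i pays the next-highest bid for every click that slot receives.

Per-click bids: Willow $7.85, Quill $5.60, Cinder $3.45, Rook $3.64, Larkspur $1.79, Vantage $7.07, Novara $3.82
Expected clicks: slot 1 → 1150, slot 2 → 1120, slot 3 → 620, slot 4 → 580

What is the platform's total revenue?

Total revenue: $18882.10

Per-click bids in order: $7.85 (Willow) > $7.07 (Vantage) > $5.60 (Quill) > $3.82 (Novara) > $3.64 (Rook) > …
Slot 1: Willow pays $7.07 × 1150 = $8130.50
Slot 2: Vantage pays $5.60 × 1120 = $6272.00
Slot 3: Quill pays $3.82 × 620 = $2368.40
Slot 4: Novara pays $3.64 × 580 = $2111.20
Total = $18882.10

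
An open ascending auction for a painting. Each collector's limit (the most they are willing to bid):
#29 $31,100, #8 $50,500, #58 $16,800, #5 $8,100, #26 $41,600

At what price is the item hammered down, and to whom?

#8 wins at $41,600

Ascending (English) auction: the price rises until one bidder remains; the winner pays the price at which the last rival dropped out.
Limits ranked: 50,500 (#8) > 41,600 (#26) > 31,100 (#29) > 16,800 (#58) > 8,100 (#5)
Bidding ends when #26 exits at $41,600; #8 takes it.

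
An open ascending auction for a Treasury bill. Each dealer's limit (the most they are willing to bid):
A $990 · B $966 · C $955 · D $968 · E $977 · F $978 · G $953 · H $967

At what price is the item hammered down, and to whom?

A wins at $978

Rule: the price rises until one bidder remains; the winner pays the price at which the last rival dropped out.
Limits ranked: 990 (A) > 978 (F) > 977 (E) > 968 (D) > 967 (H) > 966 (B) > …
Once the price passes $978, only A is left; the hammer falls at F's limit of $978.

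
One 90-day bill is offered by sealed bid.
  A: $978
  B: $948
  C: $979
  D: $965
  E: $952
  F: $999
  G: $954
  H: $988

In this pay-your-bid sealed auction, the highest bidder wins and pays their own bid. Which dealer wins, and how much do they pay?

F pays $999

Pay-your-bid sealed auction: the highest bidder wins and pays their own bid.
Bids in order: 999 (F) > 988 (H) > 979 (C) > 978 (A) > 965 (D) > 954 (G) > …
First-price: F pays what they bid, $999.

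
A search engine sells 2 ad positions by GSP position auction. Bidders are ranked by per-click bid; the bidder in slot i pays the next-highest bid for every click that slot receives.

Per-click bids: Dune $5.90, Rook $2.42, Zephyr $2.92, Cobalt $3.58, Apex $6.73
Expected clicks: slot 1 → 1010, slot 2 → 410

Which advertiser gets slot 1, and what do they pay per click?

Apex; $5.90 per click

Ranked by bid: $6.73 (Apex) > $5.90 (Dune) > $3.58 (Cobalt) > …
Slot 1 goes to the first-ranked bidder, Apex, who pays the next bid down: $5.90/click.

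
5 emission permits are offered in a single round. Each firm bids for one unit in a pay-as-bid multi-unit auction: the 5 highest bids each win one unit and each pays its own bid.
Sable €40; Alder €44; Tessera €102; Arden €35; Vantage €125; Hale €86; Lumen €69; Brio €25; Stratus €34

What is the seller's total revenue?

Total revenue: €426

Ordering the bids: 125 (Vantage), 102 (Tessera), 86 (Hale), 69 (Lumen), 44 (Alder), 40 (Sable), 35 (Arden), …
Top 5: Vantage, Tessera, Hale, Lumen, Alder.
Total revenue = 125 + 102 + 86 + 69 + 44 = €426.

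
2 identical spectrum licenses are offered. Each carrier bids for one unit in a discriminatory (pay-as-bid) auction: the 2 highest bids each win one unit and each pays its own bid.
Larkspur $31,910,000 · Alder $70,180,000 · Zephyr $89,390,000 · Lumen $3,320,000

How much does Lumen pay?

Lumen pays $0

Bids ranked high→low: 89,390,000 (Zephyr), 70,180,000 (Alder), 31,910,000 (Larkspur), 3,320,000 (Lumen)
Top 2: Zephyr, Alder.
Lumen does not win → $0.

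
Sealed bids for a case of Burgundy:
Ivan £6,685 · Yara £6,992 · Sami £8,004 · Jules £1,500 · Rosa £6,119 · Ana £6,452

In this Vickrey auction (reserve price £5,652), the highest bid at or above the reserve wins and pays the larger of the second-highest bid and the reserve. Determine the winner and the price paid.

Sami pays £6,992

Sorting bids: 8,004 (Sami) > 6,992 (Yara) > 6,685 (Ivan) > 6,452 (Ana) > 6,119 (Rosa) > 1,500 (Jules)
Sami has the top bid at or above the reserve (£8,004).
max(second-highest £6,992, reserve £5,652) = £6,992; the reserve does not bind.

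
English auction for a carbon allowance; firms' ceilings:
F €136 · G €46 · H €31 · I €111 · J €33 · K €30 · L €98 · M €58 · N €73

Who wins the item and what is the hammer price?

F wins at €111

Limits ranked: 136 (F) > 111 (I) > 98 (L) > 73 (N) > 58 (M) > 46 (G) > …
Once the price passes €111, only F is left; the hammer falls at I's limit of €111.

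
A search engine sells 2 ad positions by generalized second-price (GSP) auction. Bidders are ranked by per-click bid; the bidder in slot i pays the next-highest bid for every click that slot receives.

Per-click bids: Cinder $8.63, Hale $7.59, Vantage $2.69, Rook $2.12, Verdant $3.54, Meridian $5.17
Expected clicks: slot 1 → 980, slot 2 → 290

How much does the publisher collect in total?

Total revenue: $8937.50

Per-click bids in order: $8.63 (Cinder) > $7.59 (Hale) > $5.17 (Meridian) > …
Slot 1: Cinder pays $7.59 × 980 = $7438.20
Slot 2: Hale pays $5.17 × 290 = $1499.30
Total = $8937.50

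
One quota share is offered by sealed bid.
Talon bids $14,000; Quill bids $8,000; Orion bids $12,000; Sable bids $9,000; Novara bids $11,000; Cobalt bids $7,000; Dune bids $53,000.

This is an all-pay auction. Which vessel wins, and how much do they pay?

Dune pays $53,000

Bids in order: 53,000 (Dune) > 14,000 (Talon) > 12,000 (Orion) > 11,000 (Novara) > 9,000 (Sable) > 8,000 (Quill) > …
Dune is highest and takes the item; every bidder forfeits their bid.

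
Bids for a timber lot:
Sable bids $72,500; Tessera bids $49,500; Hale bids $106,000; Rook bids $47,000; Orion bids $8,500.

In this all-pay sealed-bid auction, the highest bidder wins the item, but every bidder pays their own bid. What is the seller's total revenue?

Bids ranked: 106,000 (Hale) > 72,500 (Sable) > 49,500 (Tessera) > 47,000 (Rook) > 8,500 (Orion)
Every bidder forfeits their bid regardless of winning.
Revenue = 72,500 + 49,500 + 106,000 + 47,000 + 8,500 = $283,500.

Total revenue: $283,500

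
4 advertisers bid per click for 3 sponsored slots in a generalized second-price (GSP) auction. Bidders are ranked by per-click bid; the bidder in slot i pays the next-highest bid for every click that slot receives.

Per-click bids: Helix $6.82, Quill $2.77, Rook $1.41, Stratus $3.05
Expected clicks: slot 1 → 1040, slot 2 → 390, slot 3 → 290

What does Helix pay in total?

Ranked by bid: $6.82 (Helix) > $3.05 (Stratus) > $2.77 (Quill) > $1.41 (Rook)
Helix holds slot 1 → pays next bid $3.05 × 1040 clicks = $3172.00.

Helix pays $3172.00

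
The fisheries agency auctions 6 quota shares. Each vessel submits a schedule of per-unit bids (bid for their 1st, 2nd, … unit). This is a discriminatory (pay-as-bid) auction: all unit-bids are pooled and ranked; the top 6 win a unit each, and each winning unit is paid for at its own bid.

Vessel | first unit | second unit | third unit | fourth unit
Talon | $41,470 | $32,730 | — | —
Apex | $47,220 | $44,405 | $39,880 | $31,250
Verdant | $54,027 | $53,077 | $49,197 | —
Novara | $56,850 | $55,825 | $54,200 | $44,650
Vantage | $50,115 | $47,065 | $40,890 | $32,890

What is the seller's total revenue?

Total revenue: $324,094

Merging the schedules and taking the best 6: 56,850 (Novara-1), 55,825 (Novara-2), 54,200 (Novara-3), 54,027 (Verdant-1), 53,077 (Verdant-2), 50,115 (Vantage-1)
Next rejected bid: $49,197 (not a price — pay-as-bid).
Each winning unit pays its own bid.
Revenue = 56,850 + 55,825 + 54,200 + 54,027 + 53,077 + 50,115 = $324,094.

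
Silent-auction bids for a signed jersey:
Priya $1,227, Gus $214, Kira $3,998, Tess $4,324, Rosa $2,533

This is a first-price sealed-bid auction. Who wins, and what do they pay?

Tess pays $4,324

Bids ranked: 4,324 (Tess) > 3,998 (Kira) > 2,533 (Rosa) > 1,227 (Priya) > 214 (Gus)
Tess is highest → pays own bid, $4,324.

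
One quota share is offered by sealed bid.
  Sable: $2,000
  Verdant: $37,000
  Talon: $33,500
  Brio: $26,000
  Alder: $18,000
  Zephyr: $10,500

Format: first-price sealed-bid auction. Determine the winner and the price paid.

Verdant pays $37,000

Rule: the highest bidder wins and pays their own bid.
Bids ranked: 37,000 (Verdant) > 33,500 (Talon) > 26,000 (Brio) > 18,000 (Alder) > 10,500 (Zephyr) > 2,000 (Sable)
Verdant has the highest bid and pays exactly that: $37,000.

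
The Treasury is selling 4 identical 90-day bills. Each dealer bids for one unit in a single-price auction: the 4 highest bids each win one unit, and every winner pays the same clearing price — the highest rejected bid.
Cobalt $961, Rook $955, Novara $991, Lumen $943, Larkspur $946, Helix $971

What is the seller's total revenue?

Total revenue: $3,784

Sorting: 991 (Novara), 971 (Helix), 961 (Cobalt), 955 (Rook), 946 (Larkspur), 943 (Lumen)
The 4 highest are Novara, Helix, Cobalt, Rook.
Highest unsuccessful bid: $946 → clearing price.
Total revenue = 4 × $946 = $3,784.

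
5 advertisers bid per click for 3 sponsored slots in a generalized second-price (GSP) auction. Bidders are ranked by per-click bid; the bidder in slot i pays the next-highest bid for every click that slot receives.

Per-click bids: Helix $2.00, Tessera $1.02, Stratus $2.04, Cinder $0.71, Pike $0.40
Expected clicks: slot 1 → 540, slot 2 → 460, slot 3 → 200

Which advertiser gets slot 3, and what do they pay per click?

Per-click bids in order: $2.04 (Stratus) > $2.00 (Helix) > $1.02 (Tessera) > $0.71 (Cinder) > …
Slot 3 goes to the third-ranked bidder, Tessera, who pays the next bid down: $0.71/click.

Tessera; $0.71 per click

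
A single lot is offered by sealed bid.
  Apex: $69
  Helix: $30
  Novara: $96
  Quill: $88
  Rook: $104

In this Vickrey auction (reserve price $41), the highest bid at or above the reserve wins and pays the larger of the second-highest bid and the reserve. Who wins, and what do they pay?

Vickrey auction (reserve price $41): the highest bid at or above the reserve wins and pays the larger of the second-highest bid and the reserve.
Bids ranked: 104 (Rook) > 96 (Novara) > 88 (Quill) > 69 (Apex) > 30 (Helix)
Highest eligible bid: Rook at $104.
max(second-highest $96, reserve $41) = $96; the reserve does not bind.

Rook pays $96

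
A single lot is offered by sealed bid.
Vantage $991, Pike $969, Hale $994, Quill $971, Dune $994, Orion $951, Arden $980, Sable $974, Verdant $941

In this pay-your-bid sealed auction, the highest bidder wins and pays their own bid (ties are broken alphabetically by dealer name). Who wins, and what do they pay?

Rule: the highest bidder wins and pays their own bid.
Sorting bids: 994 (Dune) > 994 (Hale) > 991 (Vantage) > 980 (Arden) > 974 (Sable) > 971 (Quill) > …
Dune and Hale tie at $994; tie-break gives it to Dune.
Dune is highest → pays own bid, $994.

Dune pays $994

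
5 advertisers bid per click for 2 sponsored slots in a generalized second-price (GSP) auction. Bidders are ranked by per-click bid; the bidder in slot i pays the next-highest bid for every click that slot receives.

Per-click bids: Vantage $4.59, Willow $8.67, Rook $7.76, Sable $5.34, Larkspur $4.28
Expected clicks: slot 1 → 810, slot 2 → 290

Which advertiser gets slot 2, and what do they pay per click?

Sorting advertisers: $8.67 (Willow) > $7.76 (Rook) > $5.34 (Sable) > …
Slot 2 goes to the second-ranked bidder, Rook, who pays the next bid down: $5.34/click.

Rook; $5.34 per click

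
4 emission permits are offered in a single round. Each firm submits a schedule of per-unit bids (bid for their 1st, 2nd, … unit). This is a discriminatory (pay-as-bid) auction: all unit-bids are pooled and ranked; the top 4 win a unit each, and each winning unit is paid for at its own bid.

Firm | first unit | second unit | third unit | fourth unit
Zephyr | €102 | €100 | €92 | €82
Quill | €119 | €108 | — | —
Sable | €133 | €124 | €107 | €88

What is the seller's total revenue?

Total revenue: €484

Merging the schedules and taking the best 4: 133 (Sable-1), 124 (Sable-2), 119 (Quill-1), 108 (Quill-2)
Next rejected bid: €107 (not a price — pay-as-bid).
Each winning unit pays its own bid.
Revenue = 133 + 124 + 119 + 108 = €484.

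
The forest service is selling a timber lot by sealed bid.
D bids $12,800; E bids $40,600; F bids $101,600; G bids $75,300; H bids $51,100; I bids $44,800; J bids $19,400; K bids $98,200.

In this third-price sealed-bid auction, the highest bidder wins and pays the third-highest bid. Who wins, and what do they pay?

Bids ranked: 101,600 (F) > 98,200 (K) > 75,300 (G) > 51,100 (H) > 44,800 (I) > 40,600 (E) > …
F wins; payment is bid #3 in the ranking = $75,300.

F pays $75,300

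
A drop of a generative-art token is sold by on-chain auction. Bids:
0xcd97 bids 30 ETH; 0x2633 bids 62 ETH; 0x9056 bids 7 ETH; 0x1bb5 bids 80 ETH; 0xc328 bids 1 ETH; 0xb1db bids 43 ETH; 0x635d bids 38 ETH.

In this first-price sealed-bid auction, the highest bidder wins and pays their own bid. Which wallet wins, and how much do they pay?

Bids in order: 80 (0x1bb5) > 62 (0x2633) > 43 (0xb1db) > 38 (0x635d) > 30 (0xcd97) > 7 (0x9056) > …
0x1bb5 has the highest bid and pays exactly that: 80 ETH.

0x1bb5 pays 80 ETH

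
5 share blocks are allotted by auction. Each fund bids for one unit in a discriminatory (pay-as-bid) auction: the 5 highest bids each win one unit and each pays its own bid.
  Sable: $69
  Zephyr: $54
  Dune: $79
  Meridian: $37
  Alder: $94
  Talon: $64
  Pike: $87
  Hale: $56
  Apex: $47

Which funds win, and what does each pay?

Bids ranked high→low: 94 (Alder), 87 (Pike), 79 (Dune), 69 (Sable), 64 (Talon), 56 (Hale), 54 (Zephyr), …
Winners (5 units): Alder, Pike, Dune, Sable, Talon.
Each winner pays its own bid: Alder $94, Pike $87, Dune $79, Sable $69, Talon $64.

Alder $94, Pike $87, Dune $79, Sable $69, Talon $64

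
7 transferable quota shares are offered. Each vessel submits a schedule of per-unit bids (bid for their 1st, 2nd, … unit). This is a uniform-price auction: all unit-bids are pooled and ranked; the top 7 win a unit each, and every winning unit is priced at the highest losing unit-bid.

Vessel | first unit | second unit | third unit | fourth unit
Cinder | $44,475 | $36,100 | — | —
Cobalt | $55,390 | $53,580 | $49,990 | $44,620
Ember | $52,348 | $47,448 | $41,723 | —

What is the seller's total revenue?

Total revenue: $292,061

Pooled unit-bids ranked (top 7): 55,390 (Cobalt-1), 53,580 (Cobalt-2), 52,348 (Ember-1), 49,990 (Cobalt-3), 47,448 (Ember-2), 44,620 (Cobalt-4), 44,475 (Cinder-1)
The (k+1)-th unit-bid is $41,723.
Allocation: Cinder 1, Cobalt 4, Ember 2. Every unit priced at $41,723.
Revenue = 7 × 41,723 = $292,061.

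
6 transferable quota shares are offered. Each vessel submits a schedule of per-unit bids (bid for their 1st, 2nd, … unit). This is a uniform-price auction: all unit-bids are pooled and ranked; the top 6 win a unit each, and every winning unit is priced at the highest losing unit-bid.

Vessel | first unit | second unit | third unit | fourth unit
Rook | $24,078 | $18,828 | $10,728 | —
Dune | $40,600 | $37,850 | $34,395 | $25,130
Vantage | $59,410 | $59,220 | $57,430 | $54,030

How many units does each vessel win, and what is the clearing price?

Merging the schedules and taking the best 6: 59,410 (Vantage-1), 59,220 (Vantage-2), 57,430 (Vantage-3), 54,030 (Vantage-4), 40,600 (Dune-1), 37,850 (Dune-2)
The (k+1)-th unit-bid is $34,395.
Allocation: Dune 2, Vantage 4.

Dune 2, Vantage 4; clearing price $34,395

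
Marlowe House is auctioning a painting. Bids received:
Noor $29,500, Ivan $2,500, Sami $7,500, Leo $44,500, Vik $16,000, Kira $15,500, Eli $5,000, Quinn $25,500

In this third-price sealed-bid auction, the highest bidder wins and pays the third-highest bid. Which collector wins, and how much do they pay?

Bids ranked: 44,500 (Leo) > 29,500 (Noor) > 25,500 (Quinn) > 16,000 (Vik) > 15,500 (Kira) > 7,500 (Sami) > …
Leo wins; payment is bid #3 in the ranking = $25,500.

Leo pays $25,500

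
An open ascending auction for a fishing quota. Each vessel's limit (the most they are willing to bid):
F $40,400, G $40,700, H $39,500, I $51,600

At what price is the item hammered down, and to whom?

Limits ranked: 51,600 (I) > 40,700 (G) > 40,400 (F) > 39,500 (H)
G is the last rival to drop out, at $40,700; I remains and wins at that price.

I wins at $40,700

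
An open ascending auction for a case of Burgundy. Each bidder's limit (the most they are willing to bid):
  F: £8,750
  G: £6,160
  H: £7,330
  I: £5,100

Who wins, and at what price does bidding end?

Sorting limits: 8,750 (F) > 7,330 (H) > 6,160 (G) > 5,100 (I)
Bidding ends when H exits at £7,330; F takes it.

F wins at £7,330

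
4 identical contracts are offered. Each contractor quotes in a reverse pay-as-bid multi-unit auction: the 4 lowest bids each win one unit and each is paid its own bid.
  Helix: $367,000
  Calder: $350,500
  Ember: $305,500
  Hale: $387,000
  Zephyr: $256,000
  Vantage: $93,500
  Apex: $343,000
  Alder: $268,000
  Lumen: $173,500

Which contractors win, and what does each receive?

Bids ranked low→high: 93,500 (Vantage), 173,500 (Lumen), 256,000 (Zephyr), 268,000 (Alder), 305,500 (Ember), 343,000 (Apex), …
The 4 lowest are Vantage, Lumen, Zephyr, Alder.
Each winner is paid its own bid: Vantage $93,500, Lumen $173,500, Zephyr $256,000, Alder $268,000.

Vantage $93,500, Lumen $173,500, Zephyr $256,000, Alder $268,000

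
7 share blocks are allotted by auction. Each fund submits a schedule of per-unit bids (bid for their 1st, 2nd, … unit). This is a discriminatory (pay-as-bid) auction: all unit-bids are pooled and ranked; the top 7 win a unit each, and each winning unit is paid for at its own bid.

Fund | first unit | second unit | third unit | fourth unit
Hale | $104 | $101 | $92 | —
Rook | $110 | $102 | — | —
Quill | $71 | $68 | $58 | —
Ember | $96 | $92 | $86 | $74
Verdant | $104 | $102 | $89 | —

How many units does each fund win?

Ember 1, Hale 2, Rook 2, Verdant 2

All unit-bids, highest first — top 7: 110 (Rook-1), 104 (Hale-1), 104 (Verdant-1), 102 (Rook-2), 102 (Verdant-2), 101 (Hale-2), 96 (Ember-1)
Next rejected bid: $92 (not a price — pay-as-bid).
Allocation: Ember 1, Hale 2, Rook 2, Verdant 2.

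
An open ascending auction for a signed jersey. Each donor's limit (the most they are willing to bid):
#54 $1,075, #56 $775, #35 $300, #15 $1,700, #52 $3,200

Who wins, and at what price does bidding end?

Sorting limits: 3,200 (#52) > 1,700 (#15) > 1,075 (#54) > 775 (#56) > 300 (#35)
#15 is the last rival to drop out, at $1,700; #52 remains and wins at that price.

#52 wins at $1,700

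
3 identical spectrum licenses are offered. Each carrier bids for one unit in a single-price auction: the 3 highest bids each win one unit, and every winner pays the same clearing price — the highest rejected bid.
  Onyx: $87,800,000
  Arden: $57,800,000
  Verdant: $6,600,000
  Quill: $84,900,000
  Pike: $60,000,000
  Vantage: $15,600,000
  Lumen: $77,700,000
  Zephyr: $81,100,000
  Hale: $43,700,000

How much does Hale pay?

Hale pays $0

Bids ranked high→low: 87,800,000 (Onyx), 84,900,000 (Quill), 81,100,000 (Zephyr), 77,700,000 (Lumen), 60,000,000 (Pike), …
The 3 highest are Onyx, Quill, Zephyr.
Highest unsuccessful bid: $77,700,000 → clearing price.
Hale does not win → pays $0.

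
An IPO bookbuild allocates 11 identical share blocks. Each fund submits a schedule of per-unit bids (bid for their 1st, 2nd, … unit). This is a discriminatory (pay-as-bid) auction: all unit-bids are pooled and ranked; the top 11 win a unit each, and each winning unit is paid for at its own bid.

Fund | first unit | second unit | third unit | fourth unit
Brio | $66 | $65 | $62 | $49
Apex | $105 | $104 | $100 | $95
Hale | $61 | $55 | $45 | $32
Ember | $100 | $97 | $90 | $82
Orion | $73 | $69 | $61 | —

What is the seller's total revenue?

Merging the schedules and taking the best 11: 105 (Apex-1), 104 (Apex-2), 100 (Apex-3), 100 (Ember-1), 97 (Ember-2), 95 (Apex-4), 90 (Ember-3), 82 (Ember-4), 73 (Orion-1), 69 (Orion-2), 66 (Brio-1)
Next rejected bid: $65 (not a price — pay-as-bid).
Each winning unit pays its own bid.
Revenue = 105 + 104 + 100 + 100 + 97 + 95 + 90 + 82 + 73 + 69 + 66 = $981.

Total revenue: $981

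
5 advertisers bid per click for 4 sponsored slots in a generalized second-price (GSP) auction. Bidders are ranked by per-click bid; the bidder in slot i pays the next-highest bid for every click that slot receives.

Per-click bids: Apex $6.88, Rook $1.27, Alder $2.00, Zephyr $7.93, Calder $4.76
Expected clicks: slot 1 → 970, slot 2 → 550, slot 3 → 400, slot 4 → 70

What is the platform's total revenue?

Total revenue: $10180.50

Ranked by bid: $7.93 (Zephyr) > $6.88 (Apex) > $4.76 (Calder) > $2.00 (Alder) > $1.27 (Rook)
Slot 1: Zephyr pays $6.88 × 970 = $6673.60
Slot 2: Apex pays $4.76 × 550 = $2618.00
Slot 3: Calder pays $2.00 × 400 = $800.00
Slot 4: Alder pays $1.27 × 70 = $88.90
Total = $10180.50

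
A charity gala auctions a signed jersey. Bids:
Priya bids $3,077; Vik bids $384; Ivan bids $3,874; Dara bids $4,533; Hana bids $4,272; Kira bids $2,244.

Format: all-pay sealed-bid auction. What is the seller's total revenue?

Total revenue: $18,384

Rule: the highest bidder wins the item, but every bidder pays their own bid.
Bids ranked: 4,533 (Dara) > 4,272 (Hana) > 3,874 (Ivan) > 3,077 (Priya) > 2,244 (Kira) > 384 (Vik)
Every bidder forfeits their bid regardless of winning.
Revenue = 3,077 + 384 + 3,874 + 4,533 + 4,272 + 2,244 = $18,384.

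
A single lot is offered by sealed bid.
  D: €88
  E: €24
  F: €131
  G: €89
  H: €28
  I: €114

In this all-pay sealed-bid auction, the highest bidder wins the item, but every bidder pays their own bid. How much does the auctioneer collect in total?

Rule: the highest bidder wins the item, but every bidder pays their own bid.
Bids ranked: 131 (F) > 114 (I) > 89 (G) > 88 (D) > 28 (H) > 24 (E)
Every bidder forfeits their bid regardless of winning.
Revenue = 88 + 24 + 131 + 89 + 28 + 114 = €474.

Total revenue: €474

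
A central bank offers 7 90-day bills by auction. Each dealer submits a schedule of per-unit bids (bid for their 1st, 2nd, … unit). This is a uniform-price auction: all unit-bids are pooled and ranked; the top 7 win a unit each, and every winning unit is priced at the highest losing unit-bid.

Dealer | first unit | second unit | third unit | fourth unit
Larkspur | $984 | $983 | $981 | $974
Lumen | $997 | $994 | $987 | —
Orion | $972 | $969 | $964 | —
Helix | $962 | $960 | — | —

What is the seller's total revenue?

Pooled unit-bids ranked (top 7): 997 (Lumen-1), 994 (Lumen-2), 987 (Lumen-3), 984 (Larkspur-1), 983 (Larkspur-2), 981 (Larkspur-3), 974 (Larkspur-4)
Highest rejected unit-bid = $972.
Allocation: Larkspur 4, Lumen 3. Every unit priced at $972.
Revenue = 7 × 972 = $6,804.

Total revenue: $6,804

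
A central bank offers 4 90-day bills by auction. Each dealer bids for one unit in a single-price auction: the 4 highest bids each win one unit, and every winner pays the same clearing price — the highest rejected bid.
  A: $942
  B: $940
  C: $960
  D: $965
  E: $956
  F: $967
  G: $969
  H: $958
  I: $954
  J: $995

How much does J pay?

J pays $960

Bids ranked high→low: 995 (J), 969 (G), 967 (F), 965 (D), 960 (C), 958 (H), …
Winners (4 units): J, G, F, D.
Highest unsuccessful bid: $960 → clearing price.
J wins → pays $960.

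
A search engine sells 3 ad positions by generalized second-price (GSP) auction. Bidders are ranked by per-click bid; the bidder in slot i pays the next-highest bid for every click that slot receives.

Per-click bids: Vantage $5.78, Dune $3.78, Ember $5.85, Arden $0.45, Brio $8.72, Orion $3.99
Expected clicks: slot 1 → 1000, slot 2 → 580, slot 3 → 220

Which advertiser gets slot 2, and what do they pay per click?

Ember; $5.78 per click

Ranked by bid: $8.72 (Brio) > $5.85 (Ember) > $5.78 (Vantage) > $3.99 (Orion) > …
Slot 2 goes to the second-ranked bidder, Ember, who pays the next bid down: $5.78/click.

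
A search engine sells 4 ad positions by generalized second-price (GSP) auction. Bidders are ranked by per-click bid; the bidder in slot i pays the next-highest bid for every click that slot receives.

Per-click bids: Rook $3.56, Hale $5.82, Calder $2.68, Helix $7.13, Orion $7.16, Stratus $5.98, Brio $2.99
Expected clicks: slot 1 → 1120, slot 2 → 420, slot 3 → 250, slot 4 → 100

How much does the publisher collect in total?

Sorting advertisers: $7.16 (Orion) > $7.13 (Helix) > $5.98 (Stratus) > $5.82 (Hale) > $3.56 (Rook) > …
Slot 1: Orion pays $7.13 × 1120 = $7985.60
Slot 2: Helix pays $5.98 × 420 = $2511.60
Slot 3: Stratus pays $5.82 × 250 = $1455.00
Slot 4: Hale pays $3.56 × 100 = $356.00
Total = $12308.20

Total revenue: $12308.20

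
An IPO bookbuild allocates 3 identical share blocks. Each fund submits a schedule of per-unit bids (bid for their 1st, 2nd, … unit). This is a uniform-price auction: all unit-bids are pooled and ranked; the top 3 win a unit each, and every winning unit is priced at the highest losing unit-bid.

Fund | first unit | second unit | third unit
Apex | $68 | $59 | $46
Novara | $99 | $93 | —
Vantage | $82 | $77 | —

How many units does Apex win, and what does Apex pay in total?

Pooled unit-bids ranked (top 3): 99 (Novara-1), 93 (Novara-2), 82 (Vantage-1)
First bid not allocated: $77.
Apex wins 0 unit(s) at $77 each.

Apex: 0 units, pays $0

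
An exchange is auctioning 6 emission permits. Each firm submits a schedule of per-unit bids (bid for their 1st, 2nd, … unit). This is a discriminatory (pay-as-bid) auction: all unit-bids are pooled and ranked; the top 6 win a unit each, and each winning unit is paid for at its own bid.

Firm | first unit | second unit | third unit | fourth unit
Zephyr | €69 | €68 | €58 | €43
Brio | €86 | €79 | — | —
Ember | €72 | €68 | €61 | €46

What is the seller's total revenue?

All unit-bids, highest first — top 6: 86 (Brio-1), 79 (Brio-2), 72 (Ember-1), 69 (Zephyr-1), 68 (Zephyr-2), 68 (Ember-2)
Next rejected bid: €61 (not a price — pay-as-bid).
Each winning unit pays its own bid.
Revenue = 86 + 79 + 72 + 69 + 68 + 68 = €442.

Total revenue: €442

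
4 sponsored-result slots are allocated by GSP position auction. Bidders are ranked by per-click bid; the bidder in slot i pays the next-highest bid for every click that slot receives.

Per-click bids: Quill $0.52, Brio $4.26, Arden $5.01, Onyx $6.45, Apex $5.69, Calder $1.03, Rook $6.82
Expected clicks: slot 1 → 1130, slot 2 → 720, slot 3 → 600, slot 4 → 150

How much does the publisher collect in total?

Total revenue: $15030.30

Per-click bids in order: $6.82 (Rook) > $6.45 (Onyx) > $5.69 (Apex) > $5.01 (Arden) > $4.26 (Brio) > …
Slot 1: Rook pays $6.45 × 1130 = $7288.50
Slot 2: Onyx pays $5.69 × 720 = $4096.80
Slot 3: Apex pays $5.01 × 600 = $3006.00
Slot 4: Arden pays $4.26 × 150 = $639.00
Total = $15030.30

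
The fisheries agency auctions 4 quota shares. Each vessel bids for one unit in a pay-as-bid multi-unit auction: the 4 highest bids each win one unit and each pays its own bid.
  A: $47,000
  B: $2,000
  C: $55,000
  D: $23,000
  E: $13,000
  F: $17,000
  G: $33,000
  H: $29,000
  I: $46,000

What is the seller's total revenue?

Bids ranked high→low: 55,000 (C), 47,000 (A), 46,000 (I), 33,000 (G), 29,000 (H), 23,000 (D), …
The 4 highest are C, A, I, G.
Total revenue = 55,000 + 47,000 + 46,000 + 33,000 = $181,000.

Total revenue: $181,000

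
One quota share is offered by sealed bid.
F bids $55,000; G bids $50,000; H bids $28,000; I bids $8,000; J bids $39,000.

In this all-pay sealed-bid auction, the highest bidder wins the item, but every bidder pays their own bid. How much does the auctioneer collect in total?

Total revenue: $180,000

Bids ranked: 55,000 (F) > 50,000 (G) > 39,000 (J) > 28,000 (H) > 8,000 (I)
Every bidder forfeits their bid regardless of winning.
Revenue = 55,000 + 50,000 + 28,000 + 8,000 + 39,000 = $180,000.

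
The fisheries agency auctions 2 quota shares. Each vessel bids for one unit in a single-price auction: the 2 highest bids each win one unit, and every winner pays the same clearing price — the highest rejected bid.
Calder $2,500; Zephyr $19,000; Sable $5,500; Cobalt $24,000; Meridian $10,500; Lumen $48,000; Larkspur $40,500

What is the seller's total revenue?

Total revenue: $48,000

Bids ranked high→low: 48,000 (Lumen), 40,500 (Larkspur), 24,000 (Cobalt), 19,000 (Zephyr), …
Winners (2 units): Lumen, Larkspur.
Clearing price = highest rejected bid = $24,000.
Total revenue = 2 × $24,000 = $48,000.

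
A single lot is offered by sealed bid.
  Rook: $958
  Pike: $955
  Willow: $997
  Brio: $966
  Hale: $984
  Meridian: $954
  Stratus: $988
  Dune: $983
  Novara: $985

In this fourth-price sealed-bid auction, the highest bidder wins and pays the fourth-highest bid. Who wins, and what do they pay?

Willow pays $984

Bids in order: 997 (Willow) > 988 (Stratus) > 985 (Novara) > 984 (Hale) > 983 (Dune) > 966 (Brio) > …
Willow is highest; pays the fourth-highest bid, $984.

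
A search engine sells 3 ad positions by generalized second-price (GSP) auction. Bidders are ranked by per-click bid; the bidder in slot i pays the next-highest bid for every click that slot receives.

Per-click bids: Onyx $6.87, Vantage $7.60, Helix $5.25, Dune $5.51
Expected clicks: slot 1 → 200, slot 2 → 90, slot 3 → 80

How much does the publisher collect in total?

Per-click bids in order: $7.60 (Vantage) > $6.87 (Onyx) > $5.51 (Dune) > $5.25 (Helix)
Slot 1: Vantage pays $6.87 × 200 = $1374.00
Slot 2: Onyx pays $5.51 × 90 = $495.90
Slot 3: Dune pays $5.25 × 80 = $420.00
Total = $2289.90

Total revenue: $2289.90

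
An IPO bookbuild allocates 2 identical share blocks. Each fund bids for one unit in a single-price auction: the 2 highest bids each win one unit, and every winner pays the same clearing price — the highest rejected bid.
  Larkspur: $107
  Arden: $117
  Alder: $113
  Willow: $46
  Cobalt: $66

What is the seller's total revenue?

Total revenue: $214

Sorting: 117 (Arden), 113 (Alder), 107 (Larkspur), 66 (Cobalt), …
Winners (2 units): Arden, Alder.
First losing bid is Larkspur's $107, which sets the uniform price.
Total revenue = 2 × $107 = $214.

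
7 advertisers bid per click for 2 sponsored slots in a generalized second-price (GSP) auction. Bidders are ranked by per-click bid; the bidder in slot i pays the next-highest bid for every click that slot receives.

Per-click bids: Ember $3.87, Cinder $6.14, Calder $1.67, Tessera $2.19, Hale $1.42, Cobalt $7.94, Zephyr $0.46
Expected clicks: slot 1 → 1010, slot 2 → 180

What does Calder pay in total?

Per-click bids in order: $7.94 (Cobalt) > $6.14 (Cinder) > $3.87 (Ember) > …
Calder ranks below slot 2 → no slot, pays nothing.

Calder pays $0.00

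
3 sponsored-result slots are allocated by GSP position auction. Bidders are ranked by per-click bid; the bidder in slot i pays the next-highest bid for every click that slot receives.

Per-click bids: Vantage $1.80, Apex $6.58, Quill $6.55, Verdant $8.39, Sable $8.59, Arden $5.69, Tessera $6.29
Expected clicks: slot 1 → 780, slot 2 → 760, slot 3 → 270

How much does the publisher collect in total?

Total revenue: $13313.50

Ranked by bid: $8.59 (Sable) > $8.39 (Verdant) > $6.58 (Apex) > $6.55 (Quill) > …
Slot 1: Sable pays $8.39 × 780 = $6544.20
Slot 2: Verdant pays $6.58 × 760 = $5000.80
Slot 3: Apex pays $6.55 × 270 = $1768.50
Total = $13313.50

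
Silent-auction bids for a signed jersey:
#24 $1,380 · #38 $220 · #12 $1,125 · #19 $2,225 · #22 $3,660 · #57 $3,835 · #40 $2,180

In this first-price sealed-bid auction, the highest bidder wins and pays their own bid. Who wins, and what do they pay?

#57 pays $3,835

Rule: the highest bidder wins and pays their own bid.
Bids ranked: 3,835 (#57) > 3,660 (#22) > 2,225 (#19) > 2,180 (#40) > 1,380 (#24) > 1,125 (#12) > …
First-price: #57 pays what they bid, $3,835.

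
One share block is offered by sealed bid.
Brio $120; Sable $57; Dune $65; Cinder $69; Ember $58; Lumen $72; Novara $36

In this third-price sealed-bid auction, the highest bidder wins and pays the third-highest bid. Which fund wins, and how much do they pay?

Brio pays $69

Bids ranked: 120 (Brio) > 72 (Lumen) > 69 (Cinder) > 65 (Dune) > 58 (Ember) > 57 (Sable) > …
Brio is highest; pays the third-highest bid, $69.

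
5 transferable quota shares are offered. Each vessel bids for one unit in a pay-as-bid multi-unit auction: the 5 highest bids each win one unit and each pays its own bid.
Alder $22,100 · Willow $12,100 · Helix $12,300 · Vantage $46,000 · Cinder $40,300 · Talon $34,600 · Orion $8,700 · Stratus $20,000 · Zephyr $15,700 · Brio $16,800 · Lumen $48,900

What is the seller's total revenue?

Total revenue: $191,900

Bids ranked high→low: 48,900 (Lumen), 46,000 (Vantage), 40,300 (Cinder), 34,600 (Talon), 22,100 (Alder), 20,000 (Stratus), 16,800 (Brio), …
Top 5: Lumen, Vantage, Cinder, Talon, Alder.
Total revenue = 48,900 + 46,000 + 40,300 + 34,600 + 22,100 = $191,900.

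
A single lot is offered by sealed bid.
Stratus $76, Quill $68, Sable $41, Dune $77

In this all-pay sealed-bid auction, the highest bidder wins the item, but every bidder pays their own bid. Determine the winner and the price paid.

Bids in order: 77 (Dune) > 76 (Stratus) > 68 (Quill) > 41 (Sable)
Dune wins with the top bid; all bids are sunk regardless.

Dune pays $77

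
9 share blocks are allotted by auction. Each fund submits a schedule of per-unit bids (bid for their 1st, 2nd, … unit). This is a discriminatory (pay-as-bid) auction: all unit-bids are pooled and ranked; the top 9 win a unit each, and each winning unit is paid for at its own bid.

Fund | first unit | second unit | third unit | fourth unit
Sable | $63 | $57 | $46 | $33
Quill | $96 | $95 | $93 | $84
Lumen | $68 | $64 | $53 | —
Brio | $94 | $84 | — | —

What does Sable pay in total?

Sable pays $63

Pooled unit-bids ranked (top 9): 96 (Quill-1), 95 (Quill-2), 94 (Brio-1), 93 (Quill-3), 84 (Quill-4), 84 (Brio-2), 68 (Lumen-1), 64 (Lumen-2), 63 (Sable-1)
Next rejected bid: $57 (not a price — pay-as-bid).
Sable's winning unit-bids: 63 = $63.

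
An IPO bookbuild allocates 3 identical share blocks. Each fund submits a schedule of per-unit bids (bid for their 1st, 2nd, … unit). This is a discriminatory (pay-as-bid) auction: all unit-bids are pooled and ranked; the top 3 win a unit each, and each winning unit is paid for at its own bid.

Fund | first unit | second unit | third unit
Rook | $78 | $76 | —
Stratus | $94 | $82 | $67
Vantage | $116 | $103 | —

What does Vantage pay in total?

Vantage pays $219

Merging the schedules and taking the best 3: 116 (Vantage-1), 103 (Vantage-2), 94 (Stratus-1)
Next rejected bid: $82 (not a price — pay-as-bid).
Vantage's winning unit-bids: 116 + 103 = $219.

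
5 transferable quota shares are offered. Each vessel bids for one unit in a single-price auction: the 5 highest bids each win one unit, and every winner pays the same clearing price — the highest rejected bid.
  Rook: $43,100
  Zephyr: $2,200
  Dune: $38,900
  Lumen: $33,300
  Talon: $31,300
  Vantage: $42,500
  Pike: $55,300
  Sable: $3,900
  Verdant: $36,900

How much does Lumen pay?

Lumen pays $0

Ordering the bids: 55,300 (Pike), 43,100 (Rook), 42,500 (Vantage), 38,900 (Dune), 36,900 (Verdant), 33,300 (Lumen), 31,300 (Talon), …
Top 5: Pike, Rook, Vantage, Dune, Verdant.
Clearing price = highest rejected bid = $33,300.
Lumen does not win → pays $0.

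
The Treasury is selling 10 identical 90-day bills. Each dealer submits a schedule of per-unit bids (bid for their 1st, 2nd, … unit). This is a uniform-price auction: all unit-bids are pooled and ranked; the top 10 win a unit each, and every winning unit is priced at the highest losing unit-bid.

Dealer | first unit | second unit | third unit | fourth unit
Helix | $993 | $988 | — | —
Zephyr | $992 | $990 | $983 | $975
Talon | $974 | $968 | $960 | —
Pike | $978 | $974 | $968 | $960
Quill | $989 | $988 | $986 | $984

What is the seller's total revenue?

Total revenue: $9,750

All unit-bids, highest first — top 10: 993 (Helix-1), 992 (Zephyr-1), 990 (Zephyr-2), 989 (Quill-1), 988 (Helix-2), 988 (Quill-2), 986 (Quill-3), 984 (Quill-4), 983 (Zephyr-3), 978 (Pike-1)
Highest rejected unit-bid = $975.
Allocation: Helix 2, Pike 1, Quill 4, Zephyr 3. Every unit priced at $975.
Revenue = 10 × 975 = $9,750.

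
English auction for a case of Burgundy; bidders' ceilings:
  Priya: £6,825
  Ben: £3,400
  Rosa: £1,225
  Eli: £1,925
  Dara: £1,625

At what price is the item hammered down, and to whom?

Priya wins at £3,400

Open ascending-bid auction: the price rises until one bidder remains; the winner pays the price at which the last rival dropped out.
Limits in order: 6,825 (Priya) > 3,400 (Ben) > 1,925 (Eli) > 1,625 (Dara) > 1,225 (Rosa)
Bidding ends when Ben exits at £3,400; Priya takes it.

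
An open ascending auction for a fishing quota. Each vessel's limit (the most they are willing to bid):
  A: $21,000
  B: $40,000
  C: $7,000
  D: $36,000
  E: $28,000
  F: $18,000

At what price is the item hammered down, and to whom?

Sorting limits: 40,000 (B) > 36,000 (D) > 28,000 (E) > 21,000 (A) > 18,000 (F) > 7,000 (C)
Once the price passes $36,000, only B is left; the hammer falls at D's limit of $36,000.

B wins at $36,000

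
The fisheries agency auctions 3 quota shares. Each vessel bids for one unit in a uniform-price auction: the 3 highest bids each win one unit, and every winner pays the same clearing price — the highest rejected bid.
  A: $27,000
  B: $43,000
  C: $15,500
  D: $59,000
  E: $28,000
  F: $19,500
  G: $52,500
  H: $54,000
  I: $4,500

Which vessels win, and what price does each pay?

D, H, G; each pays $43,000

Bids ranked high→low: 59,000 (D), 54,000 (H), 52,500 (G), 43,000 (B), 28,000 (E), …
Winners (3 units): D, H, G.
Highest unsuccessful bid: $43,000 → clearing price.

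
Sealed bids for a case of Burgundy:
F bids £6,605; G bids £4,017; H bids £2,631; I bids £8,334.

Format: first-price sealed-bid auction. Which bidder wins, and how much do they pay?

Bids in order: 8,334 (I) > 6,605 (F) > 4,017 (G) > 2,631 (H)
First-price: I pays what they bid, £8,334.

I pays £8,334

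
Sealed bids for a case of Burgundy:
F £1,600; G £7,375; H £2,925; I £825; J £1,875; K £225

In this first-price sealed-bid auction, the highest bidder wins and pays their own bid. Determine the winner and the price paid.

G pays £7,375

Bids ranked: 7,375 (G) > 2,925 (H) > 1,875 (J) > 1,600 (F) > 825 (I) > 225 (K)
G is highest → pays own bid, £7,375.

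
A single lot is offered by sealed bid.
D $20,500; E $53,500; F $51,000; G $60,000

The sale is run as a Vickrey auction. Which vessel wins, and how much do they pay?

Bids ranked: 60,000 (G) > 53,500 (E) > 51,000 (F) > 20,500 (D)
G is highest; pays the second-highest bid, $53,500.

G pays $53,500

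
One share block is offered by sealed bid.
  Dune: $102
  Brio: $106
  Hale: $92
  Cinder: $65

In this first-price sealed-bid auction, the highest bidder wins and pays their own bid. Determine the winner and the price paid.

Brio pays $106

Rule: the highest bidder wins and pays their own bid.
Bids in order: 106 (Brio) > 102 (Dune) > 92 (Hale) > 65 (Cinder)
Brio is highest → pays own bid, $106.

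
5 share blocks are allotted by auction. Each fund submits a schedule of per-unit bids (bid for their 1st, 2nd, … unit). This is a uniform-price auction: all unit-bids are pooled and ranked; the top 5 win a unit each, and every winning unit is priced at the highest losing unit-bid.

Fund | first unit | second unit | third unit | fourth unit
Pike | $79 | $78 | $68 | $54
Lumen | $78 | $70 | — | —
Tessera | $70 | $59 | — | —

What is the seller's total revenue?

Total revenue: $340

Merging the schedules and taking the best 5: 79 (Pike-1), 78 (Pike-2), 78 (Lumen-1), 70 (Lumen-2), 70 (Tessera-1)
The (k+1)-th unit-bid is $68.
Allocation: Lumen 2, Pike 2, Tessera 1. Every unit priced at $68.
Revenue = 5 × 68 = $340.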